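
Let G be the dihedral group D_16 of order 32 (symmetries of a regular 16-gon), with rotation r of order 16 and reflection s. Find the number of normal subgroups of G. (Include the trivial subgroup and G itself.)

8

G has 36 subgroups. Checking conjugation-invariance by order — order 1: 1/1 normal; order 2: 1/17 normal; order 4: 1/9 normal; order 8: 1/5 normal; order 16: 3/3 normal; order 32: 1/1 normal.
Total normal subgroups: 8.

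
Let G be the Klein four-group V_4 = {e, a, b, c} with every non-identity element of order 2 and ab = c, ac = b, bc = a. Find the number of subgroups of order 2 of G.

|G| = 4 and 2 | 4, so subgroups of order 2 are possible by Lagrange.
The subgroups of order 2 are: {e, a}; {e, b}; {e, c}.
So G has 3 subgroups of order 2.

3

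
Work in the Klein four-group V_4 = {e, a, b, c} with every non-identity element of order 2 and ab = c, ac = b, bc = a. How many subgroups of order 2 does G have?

3

|G| = 4 and 2 | 4, so subgroups of order 2 are possible by Lagrange.
The subgroups of order 2 are: {e, a}; {e, b}; {e, c}.
So G has 3 subgroups of order 2.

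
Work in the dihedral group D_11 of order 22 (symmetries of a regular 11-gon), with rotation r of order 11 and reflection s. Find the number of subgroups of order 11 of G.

|G| = 22 and 11 | 22, so subgroups of order 11 are possible by Lagrange.
The subgroups of order 11 are: {e, r, r^2, r^3, r^4, r^5, r^6, r^7, r^8, r^9, r^10}.
So G has 1 subgroup of order 11.

1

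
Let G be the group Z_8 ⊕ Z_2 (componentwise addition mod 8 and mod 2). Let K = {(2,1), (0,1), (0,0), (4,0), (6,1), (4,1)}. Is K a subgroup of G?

|K| = 6 does not divide |G| = 16, so by Lagrange K is not a subgroup.

No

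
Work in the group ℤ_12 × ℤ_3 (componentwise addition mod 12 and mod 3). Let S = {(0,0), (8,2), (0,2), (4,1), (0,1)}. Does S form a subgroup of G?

|S| = 5 does not divide |G| = 36, so by Lagrange S is not a subgroup.

No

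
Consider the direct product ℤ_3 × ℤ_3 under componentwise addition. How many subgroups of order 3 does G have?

|G| = 9 and 3 | 9, so subgroups of order 3 are possible by Lagrange.
The subgroups of order 3 are: {(0,0), (0,1), (0,2)}; {(0,0), (1,0), (2,0)}; {(0,0), (1,1), (2,2)}; {(0,0), (1,2), (2,1)}.
So G has 4 subgroups of order 3.

4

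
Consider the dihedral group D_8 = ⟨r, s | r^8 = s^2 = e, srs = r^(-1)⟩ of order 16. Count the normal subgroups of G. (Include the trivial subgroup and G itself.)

7

G has 19 subgroups. Checking conjugation-invariance by order — order 1: 1/1 normal; order 2: 1/9 normal; order 4: 1/5 normal; order 8: 3/3 normal; order 16: 1/1 normal.
Total normal subgroups: 7.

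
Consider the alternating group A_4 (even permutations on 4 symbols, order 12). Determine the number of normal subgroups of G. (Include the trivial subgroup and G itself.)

3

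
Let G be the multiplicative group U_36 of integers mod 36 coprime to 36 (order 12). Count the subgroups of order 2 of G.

3

|G| = 12 and 2 | 12, so subgroups of order 2 are possible by Lagrange.
The subgroups of order 2 are: {1, 17}; {1, 19}; {1, 35}.
So G has 3 subgroups of order 2.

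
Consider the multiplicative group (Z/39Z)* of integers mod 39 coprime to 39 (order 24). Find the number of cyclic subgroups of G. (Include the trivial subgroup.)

12

A cyclic subgroup of order d is generated by each of its φ(d) elements of order d, so the cyclic subgroups of order d number (#elements of order d)/φ(d).
Cyclic subgroups by order — order 1: 1; order 2: 3; order 3: 1; order 4: 2; order 6: 3; order 12: 2.
Total: 12.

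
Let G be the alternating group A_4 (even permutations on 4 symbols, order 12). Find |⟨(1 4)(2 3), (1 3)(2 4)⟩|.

|⟨(1 4)(2 3)⟩| = 2 and |⟨(1 3)(2 4)⟩| = 2, so |H| is a multiple of lcm(2, 2) = 2 and divides |G| = 12.
Closing under the operation: H = {e, (1 2)(3 4), (1 3)(2 4), (1 4)(2 3)}, so |H| = 4.

4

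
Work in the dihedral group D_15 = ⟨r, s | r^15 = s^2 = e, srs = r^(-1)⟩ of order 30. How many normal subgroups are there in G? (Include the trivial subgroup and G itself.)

G has 28 subgroups. Checking conjugation-invariance by order — order 1: 1/1 normal; order 2: 0/15 normal; order 3: 1/1 normal; order 5: 1/1 normal; order 6: 0/5 normal; order 10: 0/3 normal; order 15: 1/1 normal; order 30: 1/1 normal.
Total normal subgroups: 5.

5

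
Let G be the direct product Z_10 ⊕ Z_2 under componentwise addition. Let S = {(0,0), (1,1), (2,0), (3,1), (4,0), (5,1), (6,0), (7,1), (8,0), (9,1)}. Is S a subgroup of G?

|S| = 10 divides |G| = 20, consistent with Lagrange.
S contains the identity, every element's inverse is in S, and S is closed under +: it is a subgroup.
In fact S = ⟨(7,1)⟩.

Yes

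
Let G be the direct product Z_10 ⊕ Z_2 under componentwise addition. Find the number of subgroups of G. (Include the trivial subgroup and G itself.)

10

|G| = 20, so by Lagrange every subgroup order divides 20. Divisors: 1, 2, 4, 5, 10, 20.
Subgroups by order — order 1: 1; order 2: 3; order 4: 1; order 5: 1; order 10: 3; order 20: 1.
Total: 1 + 3 + 1 + 1 + 3 + 1 = 10.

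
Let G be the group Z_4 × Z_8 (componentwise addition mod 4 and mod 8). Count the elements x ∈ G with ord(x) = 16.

An element (a,b) has order lcm(ord(a), ord(b)); count pairs with lcm equal to 16.
Enumerating gives 0 such elements.

0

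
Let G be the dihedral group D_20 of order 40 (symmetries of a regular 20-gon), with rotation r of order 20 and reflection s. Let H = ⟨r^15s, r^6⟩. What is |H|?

20

|⟨r^15s⟩| = 2 and |⟨r^6⟩| = 10, so |H| is a multiple of lcm(2, 10) = 10 and divides |G| = 40.
Closing under the operation: H = {e, r^2, r^4, r^6, r^8, r^10, r^12, r^14, r^16, r^18, rs, r^3s, r^5s, r^7s, r^9s, r^11s, r^13s, r^15s, r^17s, r^19s}, so |H| = 20.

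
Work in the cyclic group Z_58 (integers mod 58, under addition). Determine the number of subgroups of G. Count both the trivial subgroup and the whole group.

4

A cyclic group of order 58 has exactly one subgroup for each divisor of 58.
Divisors of 58: 1, 2, 29, 58.
So Z_58 has 4 subgroups.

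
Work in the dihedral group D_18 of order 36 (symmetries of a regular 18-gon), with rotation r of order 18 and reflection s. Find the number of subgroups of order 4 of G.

|G| = 36 and 4 | 36, so subgroups of order 4 are possible by Lagrange.
The subgroups of order 4 are: {e, r^9, rs, r^10s}; {e, r^9, r^2s, r^11s}; {e, r^9, r^3s, r^12s}; {e, r^9, r^4s, r^13s}; … (9 in all).
So G has 9 subgroups of order 4.

9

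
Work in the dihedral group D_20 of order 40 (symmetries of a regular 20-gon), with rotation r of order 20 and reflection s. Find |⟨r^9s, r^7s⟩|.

|⟨r^9s⟩| = 2 and |⟨r^7s⟩| = 2, so |H| is a multiple of lcm(2, 2) = 2 and divides |G| = 40.
Closing under the operation: H = {e, r^2, r^4, r^6, r^8, r^10, r^12, r^14, r^16, r^18, rs, r^3s, r^5s, r^7s, r^9s, r^11s, r^13s, r^15s, r^17s, r^19s}, so |H| = 20.

20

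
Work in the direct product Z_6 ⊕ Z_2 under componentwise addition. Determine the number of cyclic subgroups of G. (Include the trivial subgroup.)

8

Group the elements of G by the cyclic subgroup they generate; each cyclic subgroup of order d accounts for φ(d) elements.
Cyclic subgroups by order — order 1: 1; order 2: 3; order 3: 1; order 6: 3.
Total: 8.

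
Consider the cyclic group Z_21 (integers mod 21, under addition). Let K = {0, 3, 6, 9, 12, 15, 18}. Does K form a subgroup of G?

Yes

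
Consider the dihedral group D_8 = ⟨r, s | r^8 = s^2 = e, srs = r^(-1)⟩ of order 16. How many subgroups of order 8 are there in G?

3

|G| = 16 and 8 | 16, so subgroups of order 8 are possible by Lagrange.
The subgroups of order 8 are: {e, r, r^2, r^3, r^4, r^5, r^6, r^7}; {e, r^2, r^4, r^6, s, r^2s, r^4s, r^6s}; {e, r^2, r^4, r^6, rs, r^3s, r^5s, r^7s}.
So G has 3 subgroups of order 8.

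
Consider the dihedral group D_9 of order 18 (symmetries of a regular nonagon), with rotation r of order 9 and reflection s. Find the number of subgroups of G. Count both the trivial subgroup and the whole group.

|G| = 18, so by Lagrange every subgroup order divides 18. Divisors: 1, 2, 3, 6, 9, 18.
Subgroups by order — order 1: 1; order 2: 9; order 3: 1; order 6: 3; order 9: 1; order 18: 1.
Total: 1 + 9 + 1 + 3 + 1 + 1 = 16.

16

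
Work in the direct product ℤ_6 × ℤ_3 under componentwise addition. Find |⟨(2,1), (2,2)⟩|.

|⟨(2,1)⟩| = 3 and |⟨(2,2)⟩| = 3, so |H| is a multiple of lcm(3, 3) = 3 and divides |G| = 18.
Closing under the operation: H = {(0,0), (0,1), (0,2), (2,0), (2,1), (2,2), (4,0), (4,1), (4,2)}, so |H| = 9.

9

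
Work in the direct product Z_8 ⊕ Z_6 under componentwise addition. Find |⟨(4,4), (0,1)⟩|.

12

|⟨(4,4)⟩| = 6 and |⟨(0,1)⟩| = 6, so |H| is a multiple of lcm(6, 6) = 6 and divides |G| = 48.
Closing under the operation: H = {(0,0), (0,1), (0,2), (0,3), (0,4), (0,5), (4,0), (4,1), (4,2), (4,3), (4,4), (4,5)}, so |H| = 12.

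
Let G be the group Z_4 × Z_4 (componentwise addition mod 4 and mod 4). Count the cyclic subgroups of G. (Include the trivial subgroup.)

10

Each element a generates a cyclic subgroup ⟨a⟩; distinct elements may generate the same one (a cyclic group of order d has φ(d) generators).
Cyclic subgroups by order — order 1: 1; order 2: 3; order 4: 6.
Total: 10.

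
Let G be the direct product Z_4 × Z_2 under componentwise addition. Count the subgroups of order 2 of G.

3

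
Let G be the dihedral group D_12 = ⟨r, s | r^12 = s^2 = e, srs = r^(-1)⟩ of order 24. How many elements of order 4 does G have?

2

The elements of order 4 are: r^3, r^9.
That's 2.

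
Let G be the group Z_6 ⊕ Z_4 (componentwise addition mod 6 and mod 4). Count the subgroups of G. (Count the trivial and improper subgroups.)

|G| = 24, so by Lagrange every subgroup order divides 24. Divisors: 1, 2, 3, 4, 6, 8, 12, 24.
Subgroups by order — order 1: 1; order 2: 3; order 3: 1; order 4: 3; order 6: 3; order 8: 1; order 12: 3; order 24: 1.
Total: 1 + 3 + 1 + 3 + 3 + 1 + 3 + 1 = 16.

16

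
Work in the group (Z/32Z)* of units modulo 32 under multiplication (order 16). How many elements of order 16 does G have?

0

No element of G has order 16 (even though 16 | 16).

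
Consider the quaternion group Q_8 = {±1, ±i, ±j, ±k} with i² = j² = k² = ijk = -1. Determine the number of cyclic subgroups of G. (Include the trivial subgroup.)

Group the elements of G by the cyclic subgroup they generate; each cyclic subgroup of order d accounts for φ(d) elements.
Cyclic subgroups by order — order 1: 1; order 2: 1; order 4: 3.
Total: 5.

5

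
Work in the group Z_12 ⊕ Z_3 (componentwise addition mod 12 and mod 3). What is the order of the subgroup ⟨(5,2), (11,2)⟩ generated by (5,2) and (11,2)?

|⟨(5,2)⟩| = 12 and |⟨(11,2)⟩| = 12, so |H| is a multiple of lcm(12, 12) = 12 and divides |G| = 36.
Closing under the operation: H = {(0,0), (1,1), (2,2), (3,0), (4,1), (5,2), (6,0), (7,1), (8,2), (9,0), (10,1), (11,2)}, so |H| = 12.

12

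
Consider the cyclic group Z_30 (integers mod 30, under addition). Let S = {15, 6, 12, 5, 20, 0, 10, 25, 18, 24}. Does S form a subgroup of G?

No

Closure fails: 5 + 6 = 11 ∉ S. So S is not a subgroup.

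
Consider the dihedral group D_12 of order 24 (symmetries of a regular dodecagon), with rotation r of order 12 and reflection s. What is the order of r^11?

Computing powers of r^11: the smallest k with (r^11)^k = e is k = 12.

12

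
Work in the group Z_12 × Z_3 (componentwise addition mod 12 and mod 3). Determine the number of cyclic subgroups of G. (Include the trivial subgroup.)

Group the elements of G by the cyclic subgroup they generate; each cyclic subgroup of order d accounts for φ(d) elements.
Cyclic subgroups by order — order 1: 1; order 2: 1; order 3: 4; order 4: 1; order 6: 4; order 12: 4.
Total: 15.

15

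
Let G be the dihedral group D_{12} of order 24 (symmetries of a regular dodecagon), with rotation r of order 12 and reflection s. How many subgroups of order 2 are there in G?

|G| = 24 and 2 | 24, so subgroups of order 2 are possible by Lagrange.
The subgroups of order 2 are: {e, r^10s}; {e, r^11s}; {e, r^2s}; {e, r^3s}; … (13 in all).
So G has 13 subgroups of order 2.

13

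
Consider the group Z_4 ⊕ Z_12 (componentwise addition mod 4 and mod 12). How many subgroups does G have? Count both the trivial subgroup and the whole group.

30

|G| = 48, so by Lagrange every subgroup order divides 48. Divisors: 1, 2, 3, 4, 6, 8, 12, 16, 24, 48.
Subgroups by order — order 1: 1; order 2: 3; order 3: 1; order 4: 7; order 6: 3; order 8: 3; order 12: 7; order 16: 1; order 24: 3; order 48: 1.
Total: 1 + 3 + 1 + 7 + 3 + 3 + 7 + 1 + 3 + 1 = 30.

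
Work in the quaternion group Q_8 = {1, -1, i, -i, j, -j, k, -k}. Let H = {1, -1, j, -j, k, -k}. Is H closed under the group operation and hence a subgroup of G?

|H| = 6 does not divide |G| = 8, so by Lagrange H is not a subgroup.

No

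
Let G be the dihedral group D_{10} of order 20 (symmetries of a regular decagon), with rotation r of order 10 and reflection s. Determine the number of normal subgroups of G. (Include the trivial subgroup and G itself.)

7

G has 22 subgroups. Checking conjugation-invariance by order — order 1: 1/1 normal; order 2: 1/11 normal; order 4: 0/5 normal; order 5: 1/1 normal; order 10: 3/3 normal; order 20: 1/1 normal.
Total normal subgroups: 7.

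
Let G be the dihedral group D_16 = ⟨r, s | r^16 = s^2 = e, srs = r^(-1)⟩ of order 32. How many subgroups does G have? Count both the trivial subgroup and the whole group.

|G| = 32, so by Lagrange every subgroup order divides 32. Divisors: 1, 2, 4, 8, 16, 32.
Subgroups by order — order 1: 1; order 2: 17; order 4: 9; order 8: 5; order 16: 3; order 32: 1.
Total: 1 + 17 + 9 + 5 + 3 + 1 = 36.

36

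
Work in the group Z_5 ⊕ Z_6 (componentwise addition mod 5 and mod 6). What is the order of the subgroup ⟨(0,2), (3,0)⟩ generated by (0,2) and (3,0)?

|⟨(0,2)⟩| = 3 and |⟨(3,0)⟩| = 5, so |H| is a multiple of lcm(3, 5) = 15 and divides |G| = 30.
Closing under the operation: H = {(0,0), (0,2), (0,4), (1,0), (1,2), (1,4), (2,0), (2,2), (2,4), (3,0), (3,2), (3,4), (4,0), (4,2), (4,4)}, so |H| = 15.

15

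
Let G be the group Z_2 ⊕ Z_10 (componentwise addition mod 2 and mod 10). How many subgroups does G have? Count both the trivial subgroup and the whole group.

10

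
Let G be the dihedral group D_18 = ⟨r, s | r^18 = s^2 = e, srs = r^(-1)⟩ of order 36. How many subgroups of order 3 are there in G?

1

|G| = 36 and 3 | 36, so subgroups of order 3 are possible by Lagrange.
The subgroups of order 3 are: {e, r^6, r^12}.
So G has 1 subgroup of order 3.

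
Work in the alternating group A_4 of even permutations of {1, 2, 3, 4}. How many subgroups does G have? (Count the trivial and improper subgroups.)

10

|G| = 12, so by Lagrange every subgroup order divides 12. Divisors: 1, 2, 3, 4, 6, 12.
Subgroups by order — order 1: 1; order 2: 3; order 3: 4; order 4: 1; order 6: 0; order 12: 1.
Total: 1 + 3 + 4 + 1 + 0 + 1 = 10.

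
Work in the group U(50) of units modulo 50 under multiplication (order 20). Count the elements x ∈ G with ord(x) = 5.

4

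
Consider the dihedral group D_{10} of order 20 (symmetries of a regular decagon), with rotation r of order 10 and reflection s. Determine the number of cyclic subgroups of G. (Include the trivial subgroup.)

14

Each element a generates a cyclic subgroup ⟨a⟩; distinct elements may generate the same one (a cyclic group of order d has φ(d) generators).
Cyclic subgroups by order — order 1: 1; order 2: 11; order 5: 1; order 10: 1.
Total: 14.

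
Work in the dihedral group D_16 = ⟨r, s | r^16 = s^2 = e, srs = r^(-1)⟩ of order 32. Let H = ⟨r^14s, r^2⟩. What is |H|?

16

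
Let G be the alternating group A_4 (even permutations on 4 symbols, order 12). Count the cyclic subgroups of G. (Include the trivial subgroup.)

8

Each element a generates a cyclic subgroup ⟨a⟩; distinct elements may generate the same one (a cyclic group of order d has φ(d) generators).
Cyclic subgroups by order — order 1: 1; order 2: 3; order 3: 4.
Total: 8.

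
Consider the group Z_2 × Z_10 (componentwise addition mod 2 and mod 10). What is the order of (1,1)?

10

The order of (1,1) in Z_2 × Z_10 is lcm(ord(1) in Z_2, ord(1) in Z_10).
ord(1) = 2 and ord(1) = 10, so |⟨(1,1)⟩| = lcm(2, 10) = 10.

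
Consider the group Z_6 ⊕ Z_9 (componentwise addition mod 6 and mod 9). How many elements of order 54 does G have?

An element (a,b) has order lcm(ord(a), ord(b)); count pairs with lcm equal to 54.
Enumerating gives 0 such elements.

0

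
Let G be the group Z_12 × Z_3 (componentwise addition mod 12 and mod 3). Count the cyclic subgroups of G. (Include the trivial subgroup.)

15

A cyclic subgroup of order d is generated by each of its φ(d) elements of order d, so the cyclic subgroups of order d number (#elements of order d)/φ(d).
Cyclic subgroups by order — order 1: 1; order 2: 1; order 3: 4; order 4: 1; order 6: 4; order 12: 4.
Total: 15.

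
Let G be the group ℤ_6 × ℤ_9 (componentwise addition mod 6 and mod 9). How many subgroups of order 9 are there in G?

|G| = 54 and 9 | 54, so subgroups of order 9 are possible by Lagrange.
The subgroups of order 9 are: {(0,0), (0,1), (0,2), (0,3), (0,4), (0,5), (0,6), (0,7), (0,8)}; {(0,0), (0,3), (0,6), (2,0), (2,3), (2,6), (4,0), (4,3), (4,6)}; {(0,0), (0,3), (0,6), (2,1), (2,4), (2,7), (4,2), (4,5), (4,8)}; {(0,0), (0,3), (0,6), (2,2), (2,5), (2,8), (4,1), (4,4), (4,7)}.
So G has 4 subgroups of order 9.

4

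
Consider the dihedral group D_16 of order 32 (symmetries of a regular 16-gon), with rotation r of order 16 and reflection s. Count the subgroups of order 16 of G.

|G| = 32 and 16 | 32, so subgroups of order 16 are possible by Lagrange.
The subgroups of order 16 are: {e, r, r^2, r^3, r^4, r^5, r^6, r^7, r^8, r^9, r^10, r^11, r^12, r^13, r^14, r^15}; {e, r^2, r^4, r^6, r^8, r^10, r^12, r^14, s, r^2s, r^4s, r^6s, r^8s, r^10s, r^12s, r^14s}; {e, r^2, r^4, r^6, r^8, r^10, r^12, r^14, rs, r^3s, r^5s, r^7s, r^9s, r^11s, r^13s, r^15s}.
So G has 3 subgroups of order 16.

3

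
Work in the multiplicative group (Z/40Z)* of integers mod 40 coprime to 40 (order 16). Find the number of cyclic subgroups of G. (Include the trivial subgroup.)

12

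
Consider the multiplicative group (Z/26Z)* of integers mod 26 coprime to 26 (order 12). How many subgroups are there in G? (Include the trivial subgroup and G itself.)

|G| = 12, so by Lagrange every subgroup order divides 12. Divisors: 1, 2, 3, 4, 6, 12.
Subgroups by order — order 1: 1; order 2: 1; order 3: 1; order 4: 1; order 6: 1; order 12: 1.
Total: 1 + 1 + 1 + 1 + 1 + 1 = 6.

6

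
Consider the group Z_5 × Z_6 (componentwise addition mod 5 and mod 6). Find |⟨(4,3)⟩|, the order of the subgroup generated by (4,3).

10

The order of (4,3) in Z_5 × Z_6 is lcm(ord(4) in Z_5, ord(3) in Z_6).
ord(4) = 5 and ord(3) = 2, so |⟨(4,3)⟩| = lcm(5, 2) = 10.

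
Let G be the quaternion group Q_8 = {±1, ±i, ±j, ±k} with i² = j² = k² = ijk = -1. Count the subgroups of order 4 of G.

3

|G| = 8 and 4 | 8, so subgroups of order 4 are possible by Lagrange.
The subgroups of order 4 are: {1, -1, i, -i}; {1, -1, j, -j}; {1, -1, k, -k}.
So G has 3 subgroups of order 4.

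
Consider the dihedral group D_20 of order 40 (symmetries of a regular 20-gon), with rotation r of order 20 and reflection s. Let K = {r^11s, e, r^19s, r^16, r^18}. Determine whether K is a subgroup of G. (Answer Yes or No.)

No

r^16 ∈ K but its inverse r^4 ∉ K, so K is not a subgroup.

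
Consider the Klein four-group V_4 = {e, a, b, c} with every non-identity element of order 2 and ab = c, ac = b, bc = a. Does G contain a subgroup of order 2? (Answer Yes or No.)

Yes

2 | 4. A subgroup of order 2 is {e, a}.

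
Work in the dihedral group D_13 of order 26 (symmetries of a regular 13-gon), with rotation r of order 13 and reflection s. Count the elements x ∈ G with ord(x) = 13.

12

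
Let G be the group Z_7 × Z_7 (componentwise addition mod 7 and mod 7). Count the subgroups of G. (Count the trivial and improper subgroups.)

|G| = 49, so by Lagrange every subgroup order divides 49. Divisors: 1, 7, 49.
Subgroups by order — order 1: 1; order 7: 8; order 49: 1.
Total: 1 + 8 + 1 = 10.

10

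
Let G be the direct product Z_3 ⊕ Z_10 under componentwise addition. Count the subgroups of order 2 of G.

|G| = 30 and 2 | 30, so subgroups of order 2 are possible by Lagrange.
The subgroups of order 2 are: {(0,0), (0,5)}.
So G has 1 subgroup of order 2.

1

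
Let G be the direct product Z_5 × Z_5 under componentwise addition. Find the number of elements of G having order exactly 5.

24

An element (a,b) has order lcm(ord(a), ord(b)); count pairs with lcm equal to 5.
Enumerating gives 24 such elements.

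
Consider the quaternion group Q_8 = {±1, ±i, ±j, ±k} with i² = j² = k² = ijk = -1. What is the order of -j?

4

Computing powers of -j: the smallest k with (-j)^k = e is k = 4.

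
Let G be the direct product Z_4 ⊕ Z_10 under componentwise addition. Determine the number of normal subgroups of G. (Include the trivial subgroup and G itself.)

G is abelian, so every subgroup is normal.
G has 16 subgroups in total, hence 16 normal subgroups.

16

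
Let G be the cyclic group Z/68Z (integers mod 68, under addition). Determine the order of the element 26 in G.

34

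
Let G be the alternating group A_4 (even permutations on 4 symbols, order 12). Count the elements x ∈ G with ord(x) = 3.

8

The elements of order 3 are: (2 3 4), (2 4 3), (1 2 3), (1 2 4), (1 3 2), (1 3 4), (1 4 2), (1 4 3).
That's 8.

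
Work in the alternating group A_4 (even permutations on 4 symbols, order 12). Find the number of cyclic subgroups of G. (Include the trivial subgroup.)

8

Group the elements of G by the cyclic subgroup they generate; each cyclic subgroup of order d accounts for φ(d) elements.
Cyclic subgroups by order — order 1: 1; order 2: 3; order 3: 4.
Total: 8.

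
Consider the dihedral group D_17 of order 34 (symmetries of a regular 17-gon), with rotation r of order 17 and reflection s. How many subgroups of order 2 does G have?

|G| = 34 and 2 | 34, so subgroups of order 2 are possible by Lagrange.
The subgroups of order 2 are: {e, r^10s}; {e, r^11s}; {e, r^12s}; {e, r^13s}; … (17 in all).
So G has 17 subgroups of order 2.

17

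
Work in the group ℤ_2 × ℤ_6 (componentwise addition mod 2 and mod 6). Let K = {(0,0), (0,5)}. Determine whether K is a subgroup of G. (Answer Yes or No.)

(0,5) ∈ K but its inverse (0,1) ∉ K, so K is not a subgroup.

No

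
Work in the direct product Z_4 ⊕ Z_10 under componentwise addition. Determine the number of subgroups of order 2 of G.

3

|G| = 40 and 2 | 40, so subgroups of order 2 are possible by Lagrange.
The subgroups of order 2 are: {(0,0), (0,5)}; {(0,0), (2,0)}; {(0,0), (2,5)}.
So G has 3 subgroups of order 2.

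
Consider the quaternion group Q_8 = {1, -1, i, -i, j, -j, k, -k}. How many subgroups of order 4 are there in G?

3

|G| = 8 and 4 | 8, so subgroups of order 4 are possible by Lagrange.
The subgroups of order 4 are: {1, -1, i, -i}; {1, -1, j, -j}; {1, -1, k, -k}.
So G has 3 subgroups of order 4.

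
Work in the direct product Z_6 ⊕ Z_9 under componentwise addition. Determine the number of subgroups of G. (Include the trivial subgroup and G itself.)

|G| = 54, so by Lagrange every subgroup order divides 54. Divisors: 1, 2, 3, 6, 9, 18, 27, 54.
Subgroups by order — order 1: 1; order 2: 1; order 3: 4; order 6: 4; order 9: 4; order 18: 4; order 27: 1; order 54: 1.
Total: 1 + 1 + 4 + 4 + 4 + 4 + 1 + 1 = 20.

20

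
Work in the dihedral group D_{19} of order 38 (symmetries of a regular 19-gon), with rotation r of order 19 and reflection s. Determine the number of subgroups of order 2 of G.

19

|G| = 38 and 2 | 38, so subgroups of order 2 are possible by Lagrange.
The subgroups of order 2 are: {e, r^10s}; {e, r^11s}; {e, r^12s}; {e, r^13s}; … (19 in all).
So G has 19 subgroups of order 2.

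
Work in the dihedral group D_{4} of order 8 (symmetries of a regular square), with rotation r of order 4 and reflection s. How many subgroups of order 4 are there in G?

|G| = 8 and 4 | 8, so subgroups of order 4 are possible by Lagrange.
The subgroups of order 4 are: {e, r, r^2, r^3}; {e, r^2, s, r^2s}; {e, r^2, rs, r^3s}.
So G has 3 subgroups of order 4.

3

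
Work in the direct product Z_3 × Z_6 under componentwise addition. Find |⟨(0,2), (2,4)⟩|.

|⟨(0,2)⟩| = 3 and |⟨(2,4)⟩| = 3, so |H| is a multiple of lcm(3, 3) = 3 and divides |G| = 18.
Closing under the operation: H = {(0,0), (0,2), (0,4), (1,0), (1,2), (1,4), (2,0), (2,2), (2,4)}, so |H| = 9.

9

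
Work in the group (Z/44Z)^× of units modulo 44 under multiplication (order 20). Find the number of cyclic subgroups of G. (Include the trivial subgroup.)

Each element a generates a cyclic subgroup ⟨a⟩; distinct elements may generate the same one (a cyclic group of order d has φ(d) generators).
Cyclic subgroups by order — order 1: 1; order 2: 3; order 5: 1; order 10: 3.
Total: 8.

8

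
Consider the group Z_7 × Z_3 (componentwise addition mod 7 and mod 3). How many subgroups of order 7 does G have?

|G| = 21 and 7 | 21, so subgroups of order 7 are possible by Lagrange.
The subgroups of order 7 are: {(0,0), (1,0), (2,0), (3,0), (4,0), (5,0), (6,0)}.
So G has 1 subgroup of order 7.

1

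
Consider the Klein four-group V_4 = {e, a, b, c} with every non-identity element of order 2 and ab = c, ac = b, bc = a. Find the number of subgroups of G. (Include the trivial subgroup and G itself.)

|G| = 4, so by Lagrange every subgroup order divides 4. Divisors: 1, 2, 4.
Subgroups by order — order 1: 1; order 2: 3; order 4: 1.
Total: 1 + 3 + 1 = 5.

5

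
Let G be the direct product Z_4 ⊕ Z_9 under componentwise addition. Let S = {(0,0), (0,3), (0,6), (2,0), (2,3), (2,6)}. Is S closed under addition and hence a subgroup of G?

|S| = 6 divides |G| = 36, consistent with Lagrange.
S contains the identity, every element's inverse is in S, and S is closed under +: it is a subgroup.
In fact S = ⟨(2,3)⟩.

Yes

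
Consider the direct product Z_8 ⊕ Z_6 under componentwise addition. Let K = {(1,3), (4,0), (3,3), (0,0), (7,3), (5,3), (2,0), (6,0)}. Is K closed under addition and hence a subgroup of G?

Yes

|K| = 8 divides |G| = 48, consistent with Lagrange.
K contains the identity, every element's inverse is in K, and K is closed under +: it is a subgroup.
In fact K = ⟨(7,3)⟩.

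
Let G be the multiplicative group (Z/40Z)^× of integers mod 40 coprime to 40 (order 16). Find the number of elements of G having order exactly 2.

7

The elements of order 2 are: 9, 11, 19, 21, 29, 31, 39.
That's 7.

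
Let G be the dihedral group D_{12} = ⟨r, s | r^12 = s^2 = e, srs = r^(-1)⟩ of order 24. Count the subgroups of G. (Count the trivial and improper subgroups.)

|G| = 24, so by Lagrange every subgroup order divides 24. Divisors: 1, 2, 3, 4, 6, 8, 12, 24.
Subgroups by order — order 1: 1; order 2: 13; order 3: 1; order 4: 7; order 6: 5; order 8: 3; order 12: 3; order 24: 1.
Total: 1 + 13 + 1 + 7 + 5 + 3 + 3 + 1 = 34.

34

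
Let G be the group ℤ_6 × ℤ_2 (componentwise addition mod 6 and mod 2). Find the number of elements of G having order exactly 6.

An element (a,b) has order lcm(ord(a), ord(b)); count pairs with lcm equal to 6.
Enumerating gives 6 such elements.

6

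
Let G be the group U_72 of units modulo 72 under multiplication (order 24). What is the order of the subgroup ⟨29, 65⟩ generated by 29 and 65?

|⟨29⟩| = 6 and |⟨65⟩| = 6, so |H| is a multiple of lcm(6, 6) = 6 and divides |G| = 24.
Closing under the operation: H = {1, 5, 13, 17, 25, 29, 37, 41, 49, 53, 61, 65}, so |H| = 12.

12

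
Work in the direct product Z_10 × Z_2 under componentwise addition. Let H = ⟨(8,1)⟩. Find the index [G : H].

2

|⟨(8,1)⟩| = 10 and |G| = 20.
By Lagrange, [G : H] = |G|/|H| = 20/10 = 2.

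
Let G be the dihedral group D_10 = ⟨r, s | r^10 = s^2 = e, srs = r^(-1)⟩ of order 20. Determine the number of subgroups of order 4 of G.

5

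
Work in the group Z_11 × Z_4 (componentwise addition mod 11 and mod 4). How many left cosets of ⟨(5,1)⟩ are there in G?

1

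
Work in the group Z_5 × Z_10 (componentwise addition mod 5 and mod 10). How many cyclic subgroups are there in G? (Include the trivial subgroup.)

14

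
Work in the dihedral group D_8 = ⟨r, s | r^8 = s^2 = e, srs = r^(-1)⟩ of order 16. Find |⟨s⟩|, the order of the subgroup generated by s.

Computing powers of s: the smallest k with (s)^k = e is k = 2.

2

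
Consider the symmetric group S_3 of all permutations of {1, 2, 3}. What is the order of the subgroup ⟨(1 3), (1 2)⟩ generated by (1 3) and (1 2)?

|⟨(1 3)⟩| = 2 and |⟨(1 2)⟩| = 2, so |H| is a multiple of lcm(2, 2) = 2 and divides |G| = 6.
Closing {(1 3), (1 2)} under the group operation gives all of G, so |H| = 6.

6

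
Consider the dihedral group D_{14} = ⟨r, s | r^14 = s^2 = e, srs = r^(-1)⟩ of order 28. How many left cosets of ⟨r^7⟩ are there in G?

|⟨r^7⟩| = 2 and |G| = 28.
By Lagrange, [G : H] = |G|/|H| = 28/2 = 14.

14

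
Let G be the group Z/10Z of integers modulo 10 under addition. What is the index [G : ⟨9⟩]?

1

|⟨9⟩| = 10 and |G| = 10.
By Lagrange, [G : H] = |G|/|H| = 10/10 = 1.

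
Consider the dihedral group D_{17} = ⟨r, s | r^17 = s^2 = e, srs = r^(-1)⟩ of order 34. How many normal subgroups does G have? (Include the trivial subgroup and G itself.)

3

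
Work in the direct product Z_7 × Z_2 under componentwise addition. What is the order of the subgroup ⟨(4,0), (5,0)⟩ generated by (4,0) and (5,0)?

|⟨(4,0)⟩| = 7 and |⟨(5,0)⟩| = 7, so |H| is a multiple of lcm(7, 7) = 7 and divides |G| = 14.
Closing under the operation: H = {(0,0), (1,0), (2,0), (3,0), (4,0), (5,0), (6,0)}, so |H| = 7.

7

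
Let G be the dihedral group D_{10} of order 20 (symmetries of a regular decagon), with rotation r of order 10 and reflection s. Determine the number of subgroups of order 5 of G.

|G| = 20 and 5 | 20, so subgroups of order 5 are possible by Lagrange.
The subgroups of order 5 are: {e, r^2, r^4, r^6, r^8}.
So G has 1 subgroup of order 5.

1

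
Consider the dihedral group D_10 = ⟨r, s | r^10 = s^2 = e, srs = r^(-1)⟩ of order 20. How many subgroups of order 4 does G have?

|G| = 20 and 4 | 20, so subgroups of order 4 are possible by Lagrange.
The subgroups of order 4 are: {e, r^5, r^2s, r^7s}; {e, r^5, r^3s, r^8s}; {e, r^5, r^4s, r^9s}; {e, r^5, s, r^5s}; … (5 in all).
So G has 5 subgroups of order 4.

5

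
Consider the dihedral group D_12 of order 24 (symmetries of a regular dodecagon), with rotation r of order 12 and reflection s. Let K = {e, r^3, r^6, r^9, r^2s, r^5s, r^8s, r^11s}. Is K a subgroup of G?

Yes

|K| = 8 divides |G| = 24, consistent with Lagrange.
K contains the identity, every element's inverse is in K, and K is closed under ·: it is a subgroup.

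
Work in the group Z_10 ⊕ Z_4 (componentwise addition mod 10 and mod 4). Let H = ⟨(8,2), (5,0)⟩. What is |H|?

|⟨(8,2)⟩| = 10 and |⟨(5,0)⟩| = 2, so |H| is a multiple of lcm(10, 2) = 10 and divides |G| = 40.
Closing under the operation: H = {(0,0), (0,2), (1,0), (1,2), (2,0), (2,2), (3,0), (3,2), (4,0), (4,2), (5,0), (5,2), (6,0), (6,2), (7,0), (7,2), (8,0), (8,2), (9,0), (9,2)}, so |H| = 20.

20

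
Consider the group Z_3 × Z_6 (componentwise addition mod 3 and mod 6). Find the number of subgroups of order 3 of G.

4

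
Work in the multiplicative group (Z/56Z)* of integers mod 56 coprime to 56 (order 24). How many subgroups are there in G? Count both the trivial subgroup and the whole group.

|G| = 24, so by Lagrange every subgroup order divides 24. Divisors: 1, 2, 3, 4, 6, 8, 12, 24.
Subgroups by order — order 1: 1; order 2: 7; order 3: 1; order 4: 7; order 6: 7; order 8: 1; order 12: 7; order 24: 1.
Total: 1 + 7 + 1 + 7 + 7 + 1 + 7 + 1 = 32.

32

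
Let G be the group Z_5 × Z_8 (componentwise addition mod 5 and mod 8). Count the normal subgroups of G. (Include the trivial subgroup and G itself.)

8

G is abelian, so every subgroup is normal.
G has 8 subgroups in total, hence 8 normal subgroups.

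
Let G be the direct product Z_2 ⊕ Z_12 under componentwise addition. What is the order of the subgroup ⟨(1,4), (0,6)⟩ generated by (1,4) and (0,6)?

12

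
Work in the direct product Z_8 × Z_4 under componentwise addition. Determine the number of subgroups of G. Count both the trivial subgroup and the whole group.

|G| = 32, so by Lagrange every subgroup order divides 32. Divisors: 1, 2, 4, 8, 16, 32.
Subgroups by order — order 1: 1; order 2: 3; order 4: 7; order 8: 7; order 16: 3; order 32: 1.
Total: 1 + 3 + 7 + 7 + 3 + 1 = 22.

22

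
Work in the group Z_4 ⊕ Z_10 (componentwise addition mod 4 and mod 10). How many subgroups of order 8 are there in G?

|G| = 40 and 8 | 40, so subgroups of order 8 are possible by Lagrange.
The subgroups of order 8 are: {(0,0), (0,5), (1,0), (1,5), (2,0), (2,5), (3,0), (3,5)}.
So G has 1 subgroup of order 8.

1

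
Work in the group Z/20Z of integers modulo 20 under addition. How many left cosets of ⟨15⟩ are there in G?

5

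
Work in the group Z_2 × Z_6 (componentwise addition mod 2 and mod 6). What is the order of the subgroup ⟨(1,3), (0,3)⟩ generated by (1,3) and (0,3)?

4

|⟨(1,3)⟩| = 2 and |⟨(0,3)⟩| = 2, so |H| is a multiple of lcm(2, 2) = 2 and divides |G| = 12.
Closing under the operation: H = {(0,0), (0,3), (1,0), (1,3)}, so |H| = 4.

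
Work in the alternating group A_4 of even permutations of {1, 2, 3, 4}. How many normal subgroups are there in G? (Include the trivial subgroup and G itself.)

3

G has 10 subgroups. Checking conjugation-invariance by order — order 1: 1/1 normal; order 2: 0/3 normal; order 3: 0/4 normal; order 4: 1/1 normal; order 12: 1/1 normal.
Total normal subgroups: 3.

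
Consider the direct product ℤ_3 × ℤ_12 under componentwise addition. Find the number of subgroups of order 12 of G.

|G| = 36 and 12 | 36, so subgroups of order 12 are possible by Lagrange.
The subgroups of order 12 are: {(0,0), (0,1), (0,2), (0,3), (0,4), (0,5), (0,6), (0,7), (0,8), (0,9), (0,10), (0,11)}; {(0,0), (0,3), (0,6), (0,9), (1,0), (1,3), (1,6), (1,9), (2,0), (2,3), (2,6), (2,9)}; {(0,0), (0,3), (0,6), (0,9), (1,1), (1,4), (1,7), (1,10), (2,2), (2,5), (2,8), (2,11)}; {(0,0), (0,3), (0,6), (0,9), (1,2), (1,5), (1,8), (1,11), (2,1), (2,4), (2,7), (2,10)}.
So G has 4 subgroups of order 12.

4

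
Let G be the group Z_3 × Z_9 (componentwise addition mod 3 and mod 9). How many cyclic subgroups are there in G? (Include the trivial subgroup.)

Group the elements of G by the cyclic subgroup they generate; each cyclic subgroup of order d accounts for φ(d) elements.
Cyclic subgroups by order — order 1: 1; order 3: 4; order 9: 3.
Total: 8.

8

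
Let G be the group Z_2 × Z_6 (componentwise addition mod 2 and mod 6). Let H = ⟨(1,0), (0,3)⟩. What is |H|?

4

|⟨(1,0)⟩| = 2 and |⟨(0,3)⟩| = 2, so |H| is a multiple of lcm(2, 2) = 2 and divides |G| = 12.
Closing under the operation: H = {(0,0), (0,3), (1,0), (1,3)}, so |H| = 4.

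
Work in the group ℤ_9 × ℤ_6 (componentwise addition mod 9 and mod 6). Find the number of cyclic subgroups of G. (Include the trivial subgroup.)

Each element a generates a cyclic subgroup ⟨a⟩; distinct elements may generate the same one (a cyclic group of order d has φ(d) generators).
Cyclic subgroups by order — order 1: 1; order 2: 1; order 3: 4; order 6: 4; order 9: 3; order 18: 3.
Total: 16.

16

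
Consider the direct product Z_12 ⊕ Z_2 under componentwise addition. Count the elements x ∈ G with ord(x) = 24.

0

An element (a,b) has order lcm(ord(a), ord(b)); count pairs with lcm equal to 24.
Enumerating gives 0 such elements.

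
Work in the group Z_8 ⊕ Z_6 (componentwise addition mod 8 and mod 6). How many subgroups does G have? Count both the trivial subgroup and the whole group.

22

|G| = 48, so by Lagrange every subgroup order divides 48. Divisors: 1, 2, 3, 4, 6, 8, 12, 16, 24, 48.
Subgroups by order — order 1: 1; order 2: 3; order 3: 1; order 4: 3; order 6: 3; order 8: 3; order 12: 3; order 16: 1; order 24: 3; order 48: 1.
Total: 1 + 3 + 1 + 3 + 3 + 3 + 3 + 1 + 3 + 1 = 22.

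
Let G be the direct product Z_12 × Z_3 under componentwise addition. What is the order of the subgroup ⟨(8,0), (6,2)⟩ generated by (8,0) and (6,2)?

|⟨(8,0)⟩| = 3 and |⟨(6,2)⟩| = 6, so |H| is a multiple of lcm(3, 6) = 6 and divides |G| = 36.
Closing under the operation: H = {(0,0), (0,1), (0,2), (2,0), (2,1), (2,2), (4,0), (4,1), (4,2), (6,0), (6,1), (6,2), (8,0), (8,1), (8,2), (10,0), (10,1), (10,2)}, so |H| = 18.

18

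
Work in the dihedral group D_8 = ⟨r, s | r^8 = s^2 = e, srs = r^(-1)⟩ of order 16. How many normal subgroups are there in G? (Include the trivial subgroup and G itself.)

G has 19 subgroups. Checking conjugation-invariance by order — order 1: 1/1 normal; order 2: 1/9 normal; order 4: 1/5 normal; order 8: 3/3 normal; order 16: 1/1 normal.
Total normal subgroups: 7.

7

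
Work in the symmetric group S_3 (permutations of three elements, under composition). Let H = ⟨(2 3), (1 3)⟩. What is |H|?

|⟨(2 3)⟩| = 2 and |⟨(1 3)⟩| = 2, so |H| is a multiple of lcm(2, 2) = 2 and divides |G| = 6.
Closing {(2 3), (1 3)} under the group operation gives all of G, so |H| = 6.

6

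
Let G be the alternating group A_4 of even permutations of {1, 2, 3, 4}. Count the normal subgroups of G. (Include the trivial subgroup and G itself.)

3

G has 10 subgroups. Checking conjugation-invariance by order — order 1: 1/1 normal; order 2: 0/3 normal; order 3: 0/4 normal; order 4: 1/1 normal; order 12: 1/1 normal.
Total normal subgroups: 3.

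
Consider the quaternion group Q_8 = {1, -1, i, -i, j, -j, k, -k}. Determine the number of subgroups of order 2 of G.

1

|G| = 8 and 2 | 8, so subgroups of order 2 are possible by Lagrange.
The subgroups of order 2 are: {1, -1}.
So G has 1 subgroup of order 2.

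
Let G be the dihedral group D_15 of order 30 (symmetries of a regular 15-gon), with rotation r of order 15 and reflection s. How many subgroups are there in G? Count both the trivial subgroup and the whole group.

28

|G| = 30, so by Lagrange every subgroup order divides 30. Divisors: 1, 2, 3, 5, 6, 10, 15, 30.
Subgroups by order — order 1: 1; order 2: 15; order 3: 1; order 5: 1; order 6: 5; order 10: 3; order 15: 1; order 30: 1.
Total: 1 + 15 + 1 + 1 + 5 + 3 + 1 + 1 = 28.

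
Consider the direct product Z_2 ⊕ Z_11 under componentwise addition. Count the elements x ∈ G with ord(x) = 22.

An element (a,b) has order lcm(ord(a), ord(b)); count pairs with lcm equal to 22.
Enumerating gives 10 such elements.

10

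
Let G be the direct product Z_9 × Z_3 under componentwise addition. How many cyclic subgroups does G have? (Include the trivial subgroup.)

8

Each element a generates a cyclic subgroup ⟨a⟩; distinct elements may generate the same one (a cyclic group of order d has φ(d) generators).
Cyclic subgroups by order — order 1: 1; order 3: 4; order 9: 3.
Total: 8.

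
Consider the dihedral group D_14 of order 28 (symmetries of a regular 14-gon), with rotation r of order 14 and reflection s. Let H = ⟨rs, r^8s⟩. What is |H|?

4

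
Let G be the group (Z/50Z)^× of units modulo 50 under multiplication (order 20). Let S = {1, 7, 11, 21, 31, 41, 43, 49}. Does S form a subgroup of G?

|S| = 8 does not divide |G| = 20, so by Lagrange S is not a subgroup.

No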